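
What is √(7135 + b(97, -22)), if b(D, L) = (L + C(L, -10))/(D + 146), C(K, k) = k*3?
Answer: √5201259/27 ≈ 84.468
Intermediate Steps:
C(K, k) = 3*k
b(D, L) = (-30 + L)/(146 + D) (b(D, L) = (L + 3*(-10))/(D + 146) = (L - 30)/(146 + D) = (-30 + L)/(146 + D))
√(7135 + b(97, -22)) = √(7135 + (-30 - 22)/(146 + 97)) = √(7135 - 52/243) = √(1733753/243) = √5201259/27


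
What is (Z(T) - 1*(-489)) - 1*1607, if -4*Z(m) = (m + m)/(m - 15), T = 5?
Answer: -4471/4 ≈ -1117.8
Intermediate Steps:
Z(m) = -m/(2*(-15 + m)) (Z(m) = -(m + m)/(4*(m - 15)) = -2*m/(4*(-15 + m)) = -m/(2*(-15 + m)))
(Z(T) - 1*(-489)) - 1*1607 = (-1*5/(-30 + 2*5) - 1*(-489)) - 1*1607 = (-1*5/(-30 + 10) + 489) - 1607 = (-1*5/(-20) + 489) - 1607 = (-1*5*(-1/20) + 489) - 1607 = (1/4 + 489) - 1607 = 1957/4 - 1607 = -4471/4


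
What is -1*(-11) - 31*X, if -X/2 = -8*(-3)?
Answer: 1499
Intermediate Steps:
X = -48 (X = -(-16)*(-3) = -2*24 = -48)
-1*(-11) - 31*X = -1*(-11) - 31*(-48) = 11 + 1488 = 1499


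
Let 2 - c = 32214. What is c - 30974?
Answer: -63186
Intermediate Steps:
c = -32212 (c = 2 - 1*32214 = 2 - 32214 = -32212)
c - 30974 = -32212 - 30974 = -63186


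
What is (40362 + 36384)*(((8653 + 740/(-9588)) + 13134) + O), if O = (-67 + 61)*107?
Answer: 1296607809160/799 ≈ 1.6228e+9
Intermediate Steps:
O = -642 (O = -6*107 = -642)
(40362 + 36384)*(((8653 + 740/(-9588)) + 13134) + O) = (40362 + 36384)*(((8653 + 740/(-9588)) + 13134) - 642) = 76746*(((8653 + 740*(-1/9588)) + 13134) - 642) = 76746*(((8653 - 185/2397) + 13134) - 642) = 76746*((20741056/2397 + 13134) - 642) = 76746*(52223254/2397 - 642) = 76746*(50684380/2397) = 1296607809160/799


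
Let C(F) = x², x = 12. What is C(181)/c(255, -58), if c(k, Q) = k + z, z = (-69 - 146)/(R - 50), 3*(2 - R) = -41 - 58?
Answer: 54/101 ≈ 0.53465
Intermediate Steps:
R = 35 (R = 2 - (-41 - 58)/3 = 2 - ⅓*(-99) = 2 + 33 = 35)
C(F) = 144 (C(F) = 12² = 144)
z = 43/3 (z = (-69 - 146)/(35 - 50) = -215/(-15) = -215*(-1/15) = 43/3 ≈ 14.333)
c(k, Q) = 43/3 + k (c(k, Q) = k + 43/3 = 43/3 + k)
C(181)/c(255, -58) = 144/(43/3 + 255) = 144/(808/3) = 144*(3/808) = 54/101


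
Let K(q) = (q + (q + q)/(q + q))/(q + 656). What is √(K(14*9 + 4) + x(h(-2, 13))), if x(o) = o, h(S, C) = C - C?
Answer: √6/6 ≈ 0.40825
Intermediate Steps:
h(S, C) = 0
K(q) = (1 + q)/(656 + q) (K(q) = (q + (2*q)/((2*q)))/(656 + q) = (q + (2*q)*(1/(2*q)))/(656 + q) = (q + 1)/(656 + q) = (1 + q)/(656 + q))
√(K(14*9 + 4) + x(h(-2, 13))) = √((1 + (14*9 + 4))/(656 + (14*9 + 4)) + 0) = √((1 + (126 + 4))/(656 + (126 + 4)) + 0) = √((1 + 130)/(656 + 130) + 0) = √(131/786 + 0) = √((1/786)*131 + 0) = √(⅙ + 0) = √(⅙) = √6/6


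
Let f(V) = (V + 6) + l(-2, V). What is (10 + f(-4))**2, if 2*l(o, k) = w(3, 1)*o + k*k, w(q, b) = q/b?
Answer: 289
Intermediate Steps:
l(o, k) = k**2/2 + 3*o/2 (l(o, k) = ((3/1)*o + k*k)/2 = ((3*1)*o + k**2)/2 = (3*o + k**2)/2 = (k**2 + 3*o)/2 = k**2/2 + 3*o/2)
f(V) = 3 + V + V**2/2 (f(V) = (V + 6) + (V**2/2 + (3/2)*(-2)) = (6 + V) + (V**2/2 - 3) = (6 + V) + (-3 + V**2/2) = 3 + V + V**2/2)
(10 + f(-4))**2 = (10 + (3 - 4 + (1/2)*(-4)**2))**2 = (10 + (3 - 4 + (1/2)*16))**2 = (10 + (3 - 4 + 8))**2 = (10 + 7)**2 = 17**2 = 289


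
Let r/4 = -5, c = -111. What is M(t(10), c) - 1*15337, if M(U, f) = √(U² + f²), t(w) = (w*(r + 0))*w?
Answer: -15337 + √4012321 ≈ -13334.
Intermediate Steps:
r = -20 (r = 4*(-5) = -20)
t(w) = -20*w² (t(w) = (w*(-20 + 0))*w = (w*(-20))*w = (-20*w)*w = -20*w²)
M(t(10), c) - 1*15337 = √((-20*10²)² + (-111)²) - 1*15337 = √((-20*100)² + 12321) - 15337 = √((-2000)² + 12321) - 15337 = √(4000000 + 12321) - 15337 = √4012321 - 15337 = -15337 + √4012321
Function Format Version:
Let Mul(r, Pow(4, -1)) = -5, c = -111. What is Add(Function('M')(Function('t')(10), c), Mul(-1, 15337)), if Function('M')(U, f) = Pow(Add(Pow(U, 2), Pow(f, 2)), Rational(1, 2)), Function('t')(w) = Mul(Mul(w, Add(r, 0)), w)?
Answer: Add(-15337, Pow(4012321, Rational(1, 2))) ≈ -13334.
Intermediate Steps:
r = -20 (r = Mul(4, -5) = -20)
Function('t')(w) = Mul(-20, Pow(w, 2)) (Function('t')(w) = Mul(Mul(w, Add(-20, 0)), w) = Mul(Mul(w, -20), w) = Mul(Mul(-20, w), w) = Mul(-20, Pow(w, 2)))
Add(Function('M')(Function('t')(10), c), Mul(-1, 15337)) = Add(Pow(Add(Pow(Mul(-20, Pow(10, 2)), 2), Pow(-111, 2)), Rational(1, 2)), Mul(-1, 15337)) = Add(Pow(Add(Pow(Mul(-20, 100), 2), 12321), Rational(1, 2)), -15337) = Add(Pow(Add(Pow(-2000, 2), 12321), Rational(1, 2)), -15337) = Add(Pow(Add(4000000, 12321), Rational(1, 2)), -15337) = Add(Pow(4012321, Rational(1, 2)), -15337) = Add(-15337, Pow(4012321, Rational(1, 2)))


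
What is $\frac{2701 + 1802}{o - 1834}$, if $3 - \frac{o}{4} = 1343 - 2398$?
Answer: $\frac{4503}{2398} \approx 1.8778$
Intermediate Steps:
$o = 4232$ ($o = 12 - 4 \left(1343 - 2398\right) = 12 - -4220 = 12 + 4220 = 4232$)
$\frac{2701 + 1802}{o - 1834} = \frac{2701 + 1802}{4232 - 1834} = \frac{4503}{2398}$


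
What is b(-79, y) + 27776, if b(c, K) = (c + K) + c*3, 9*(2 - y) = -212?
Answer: 247370/9 ≈ 27486.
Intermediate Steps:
y = 230/9 (y = 2 - 1/9*(-212) = 2 + 212/9 = 230/9 ≈ 25.556)
b(c, K) = K + 4*c (b(c, K) = (K + c) + 3*c = K + 4*c)
b(-79, y) + 27776 = (230/9 + 4*(-79)) + 27776 = (230/9 - 316) + 27776 = -2614/9 + 27776 = 247370/9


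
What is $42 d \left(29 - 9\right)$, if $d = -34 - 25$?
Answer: $-49560$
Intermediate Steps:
$d = -59$ ($d = -34 - 25 = -59$)
$42 d \left(29 - 9\right) = 42 \left(-59\right) \left(29 - 9\right) = \left(-2478\right) 20 = -49560$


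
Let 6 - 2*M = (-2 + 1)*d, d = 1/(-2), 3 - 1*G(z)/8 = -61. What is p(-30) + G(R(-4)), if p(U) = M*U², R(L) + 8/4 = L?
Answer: 2987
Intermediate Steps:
R(L) = -2 + L
G(z) = 512 (G(z) = 24 - 8*(-61) = 24 + 488 = 512)
d = -½ ≈ -0.50000
M = 11/4 (M = 3 - (-2 + 1)*(-1)/(2*2) = 3 - (-1)*(-1)/(2*2) = 3 - ½*½ = 3 - ¼ = 11/4 ≈ 2.7500)
p(U) = 11*U²/4
p(-30) + G(R(-4)) = (11/4)*(-30)² + 512 = (11/4)*900 + 512 = 2475 + 512 = 2987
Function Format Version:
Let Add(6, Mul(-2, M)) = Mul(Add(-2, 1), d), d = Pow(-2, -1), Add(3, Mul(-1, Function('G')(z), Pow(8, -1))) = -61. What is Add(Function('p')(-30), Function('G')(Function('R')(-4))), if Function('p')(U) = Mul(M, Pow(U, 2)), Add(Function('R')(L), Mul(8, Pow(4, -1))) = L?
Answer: 2987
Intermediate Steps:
Function('R')(L) = Add(-2, L)
Function('G')(z) = 512 (Function('G')(z) = Add(24, Mul(-8, -61)) = Add(24, 488) = 512)
d = Rational(-1, 2) ≈ -0.50000
M = Rational(11, 4) (M = Add(3, Mul(Rational(-1, 2), Mul(Add(-2, 1), Rational(-1, 2)))) = Add(3, Mul(Rational(-1, 2), Mul(-1, Rational(-1, 2)))) = Add(3, Mul(Rational(-1, 2), Rational(1, 2))) = Add(3, Rational(-1, 4)) = Rational(11, 4) ≈ 2.7500)
Function('p')(U) = Mul(Rational(11, 4), Pow(U, 2))
Add(Function('p')(-30), Function('G')(Function('R')(-4))) = Add(Mul(Rational(11, 4), Pow(-30, 2)), 512) = Add(Mul(Rational(11, 4), 900), 512) = Add(2475, 512) = 2987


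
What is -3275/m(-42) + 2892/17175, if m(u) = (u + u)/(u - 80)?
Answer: -1143671387/240450 ≈ -4756.4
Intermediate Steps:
m(u) = 2*u/(-80 + u) (m(u) = (2*u)/(-80 + u) = 2*u/(-80 + u))
-3275/m(-42) + 2892/17175 = -3275/(2*(-42)/(-80 - 42)) + 2892/17175 = -3275/(2*(-42)/(-122)) + 2892*(1/17175) = -3275/(2*(-42)*(-1/122)) + 964/5725 = -3275/42/61 + 964/5725 = -3275*61/42 + 964/5725 = -199775/42 + 964/5725 = -1143671387/240450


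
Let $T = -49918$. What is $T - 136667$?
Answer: $-186585$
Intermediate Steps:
$T - 136667 = -49918 - 136667 = -186585$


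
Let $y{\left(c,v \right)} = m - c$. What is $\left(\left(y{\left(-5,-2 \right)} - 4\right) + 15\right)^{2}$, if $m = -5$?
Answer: $121$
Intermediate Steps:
$y{\left(c,v \right)} = -5 - c$
$\left(\left(y{\left(-5,-2 \right)} - 4\right) + 15\right)^{2} = \left(\left(\left(-5 - -5\right) - 4\right) + 15\right)^{2} = \left(\left(\left(-5 + 5\right) - 4\right) + 15\right)^{2} = \left(\left(0 - 4\right) + 15\right)^{2} = \left(-4 + 15\right)^{2} = 11^{2} = 121$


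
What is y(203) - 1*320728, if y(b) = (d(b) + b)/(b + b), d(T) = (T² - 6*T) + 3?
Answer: -130175371/406 ≈ -3.2063e+5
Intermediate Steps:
d(T) = 3 + T² - 6*T
y(b) = (3 + b² - 5*b)/(2*b) (y(b) = ((3 + b² - 6*b) + b)/(b + b) = (3 + b² - 5*b)/((2*b)) = (3 + b² - 5*b)*(1/(2*b)) = (3 + b² - 5*b)/(2*b))
y(203) - 1*320728 = (½)*(3 + 203² - 5*203)/203 - 1*320728 = (½)*(1/203)*(3 + 41209 - 1015) - 320728 = (½)*(1/203)*40197 - 320728 = 40197/406 - 320728 = -130175371/406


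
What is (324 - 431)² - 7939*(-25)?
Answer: 209924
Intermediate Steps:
(324 - 431)² - 7939*(-25) = (-107)² - 1*(-198475) = 11449 + 198475 = 209924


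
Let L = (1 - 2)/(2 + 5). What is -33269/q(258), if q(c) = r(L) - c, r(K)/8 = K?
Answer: 232883/1814 ≈ 128.38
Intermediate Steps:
L = -1/7 ≈ -0.14286
r(K) = 8*K
q(c) = -8/7 - c (q(c) = 8*(-1/7) - c = -8/7 - c)
-33269/q(258) = -33269/(-8/7 - 1*258) = -33269/(-8/7 - 258) = -33269/(-1814/7) = -33269*(-7/1814) = 232883/1814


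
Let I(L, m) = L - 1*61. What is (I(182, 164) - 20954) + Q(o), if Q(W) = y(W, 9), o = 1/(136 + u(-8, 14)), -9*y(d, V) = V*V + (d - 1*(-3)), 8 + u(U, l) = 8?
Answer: -25511017/1224 ≈ -20842.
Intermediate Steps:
u(U, l) = 0 (u(U, l) = -8 + 8 = 0)
y(d, V) = -1/3 - d/9 - V**2/9 (y(d, V) = -(V*V + (d - 1*(-3)))/9 = -(V**2 + (d + 3))/9 = -(V**2 + (3 + d))/9 = -(3 + d + V**2)/9 = -1/3 - d/9 - V**2/9)
I(L, m) = -61 + L (I(L, m) = L - 61 = -61 + L)
o = 1/136 (o = 1/(136 + 0) = 1/136 ≈ 0.0073529)
Q(W) = -28/3 - W/9 (Q(W) = -1/3 - W/9 - 1/9*9**2 = -1/3 - W/9 - 1/9*81 = -1/3 - W/9 - 9 = -28/3 - W/9)
(I(182, 164) - 20954) + Q(o) = ((-61 + 182) - 20954) + (-28/3 - 1/9*1/136) = (121 - 20954) + (-28/3 - 1/1224) = -20833 - 11425/1224 = -25511017/1224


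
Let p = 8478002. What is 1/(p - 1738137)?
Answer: 1/6739865 ≈ 1.4837e-7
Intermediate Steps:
1/(p - 1738137) = 1/(8478002 - 1738137) = 1/6739865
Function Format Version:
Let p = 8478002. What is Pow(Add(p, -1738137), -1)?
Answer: Rational(1, 6739865) ≈ 1.4837e-7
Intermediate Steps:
Pow(Add(p, -1738137), -1) = Pow(Add(8478002, -1738137), -1) = Pow(6739865, -1) = Rational(1, 6739865)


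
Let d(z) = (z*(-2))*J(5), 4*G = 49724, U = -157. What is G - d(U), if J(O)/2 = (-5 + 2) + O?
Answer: 11175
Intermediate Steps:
J(O) = -6 + 2*O (J(O) = 2*((-5 + 2) + O) = 2*(-3 + O) = -6 + 2*O)
G = 12431 (G = (1/4)*49724 = 12431)
d(z) = -8*z (d(z) = (z*(-2))*(-6 + 2*5) = (-2*z)*(-6 + 10) = -2*z*4 = -8*z)
G - d(U) = 12431 - (-8)*(-157) = 12431 - 1*1256 = 12431 - 1256 = 11175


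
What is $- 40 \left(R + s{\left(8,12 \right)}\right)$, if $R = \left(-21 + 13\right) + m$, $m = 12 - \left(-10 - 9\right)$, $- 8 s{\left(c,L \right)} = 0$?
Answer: $-920$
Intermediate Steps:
$s{\left(c,L \right)} = 0$ ($s{\left(c,L \right)} = \left(- \frac{1}{8}\right) 0 = 0$)
$m = 31$ ($m = 12 - -19 = 12 + 19 = 31$)
$R = 23$ ($R = \left(-21 + 13\right) + 31 = -8 + 31 = 23$)
$- 40 \left(R + s{\left(8,12 \right)}\right) = - 40 \left(23 + 0\right) = \left(-40\right) 23 = -920$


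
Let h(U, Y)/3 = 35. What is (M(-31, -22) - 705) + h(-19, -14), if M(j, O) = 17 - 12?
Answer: -595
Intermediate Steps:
M(j, O) = 5
h(U, Y) = 105 (h(U, Y) = 3*35 = 105)
(M(-31, -22) - 705) + h(-19, -14) = (5 - 705) + 105 = -700 + 105 = -595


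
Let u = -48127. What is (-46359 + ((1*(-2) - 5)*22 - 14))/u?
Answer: 46527/48127 ≈ 0.96675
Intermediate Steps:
(-46359 + ((1*(-2) - 5)*22 - 14))/u = (-46359 + ((1*(-2) - 5)*22 - 14))/(-48127) = (-46359 + ((-2 - 5)*22 - 14))*(-1/48127) = (-46359 + (-7*22 - 14))*(-1/48127) = (-46359 + (-154 - 14))*(-1/48127) = (-46359 - 168)*(-1/48127) = -46527*(-1/48127) = 46527/48127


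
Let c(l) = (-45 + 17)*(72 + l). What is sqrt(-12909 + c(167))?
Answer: I*sqrt(19601) ≈ 140.0*I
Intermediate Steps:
c(l) = -2016 - 28*l (c(l) = -28*(72 + l) = -2016 - 28*l)
sqrt(-12909 + c(167)) = sqrt(-12909 + (-2016 - 28*167)) = sqrt(-12909 + (-2016 - 4676)) = sqrt(-12909 - 6692) = sqrt(-19601) = I*sqrt(19601)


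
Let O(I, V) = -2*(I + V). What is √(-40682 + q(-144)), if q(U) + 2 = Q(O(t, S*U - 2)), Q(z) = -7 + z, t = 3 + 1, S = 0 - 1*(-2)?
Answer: I*√40119 ≈ 200.3*I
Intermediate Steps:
S = 2 (S = 0 + 2 = 2)
t = 4
O(I, V) = -2*I - 2*V
q(U) = -13 - 4*U (q(U) = -2 + (-7 + (-2*4 - 2*(2*U - 2))) = -2 + (-7 + (-8 - 2*(-2 + 2*U))) = -2 + (-7 + (-8 + (4 - 4*U))) = -2 + (-7 + (-4 - 4*U)) = -2 + (-11 - 4*U) = -13 - 4*U)
√(-40682 + q(-144)) = √(-40682 + (-13 - 4*(-144))) = √(-40682 + (-13 + 576)) = √(-40682 + 563) = √(-40119) = I*√40119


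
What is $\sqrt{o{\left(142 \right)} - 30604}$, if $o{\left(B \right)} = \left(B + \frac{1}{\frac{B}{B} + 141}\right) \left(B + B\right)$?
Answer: $\sqrt{9726} \approx 98.62$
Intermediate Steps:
$o{\left(B \right)} = 2 B \left(\frac{1}{142} + B\right)$ ($o{\left(B \right)} = \left(B + \frac{1}{1 + 141}\right) 2 B = \left(B + \frac{1}{142}\right) 2 B = \left(\frac{1}{142} + B\right) 2 B = 2 B \left(\frac{1}{142} + B\right)$)
$\sqrt{o{\left(142 \right)} - 30604} = \sqrt{\frac{1}{71} \cdot 142 \left(1 + 142 \cdot 142\right) - 30604} = \sqrt{\frac{1}{71} \cdot 142 \left(1 + 20164\right) - 30604} = \sqrt{\frac{1}{71} \cdot 142 \cdot 20165 - 30604} = \sqrt{40330 - 30604} = \sqrt{9726}$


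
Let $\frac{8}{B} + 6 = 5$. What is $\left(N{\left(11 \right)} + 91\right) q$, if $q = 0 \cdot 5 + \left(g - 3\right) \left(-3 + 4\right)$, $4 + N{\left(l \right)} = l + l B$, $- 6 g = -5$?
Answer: $- \frac{65}{3} \approx -21.667$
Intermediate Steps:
$g = \frac{5}{6}$ ($g = \left(- \frac{1}{6}\right) \left(-5\right) = \frac{5}{6} \approx 0.83333$)
$B = -8$ ($B = \frac{8}{-6 + 5} = \frac{8}{-1} = 8 \left(-1\right) = -8$)
$N{\left(l \right)} = -4 - 7 l$ ($N{\left(l \right)} = -4 + \left(l + l \left(-8\right)\right) = -4 + \left(l - 8 l\right) = -4 - 7 l$)
$q = - \frac{13}{6}$ ($q = 0 \cdot 5 + \left(\frac{5}{6} - 3\right) \left(-3 + 4\right) = 0 - \frac{13}{6} = - \frac{13}{6} \approx -2.1667$)
$\left(N{\left(11 \right)} + 91\right) q = \left(\left(-4 - 77\right) + 91\right) \left(- \frac{13}{6}\right) = \left(-81 + 91\right) \left(- \frac{13}{6}\right) = 10 \left(- \frac{13}{6}\right) = - \frac{65}{3}$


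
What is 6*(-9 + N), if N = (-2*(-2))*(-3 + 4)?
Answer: -30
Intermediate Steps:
N = 4 (N = 4*1 = 4)
6*(-9 + N) = 6*(-9 + 4) = 6*(-5) = -30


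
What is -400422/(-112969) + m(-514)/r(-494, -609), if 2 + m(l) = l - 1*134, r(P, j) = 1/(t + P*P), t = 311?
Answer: -17942363157528/112969 ≈ -1.5883e+8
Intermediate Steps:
r(P, j) = 1/(311 + P²) (r(P, j) = 1/(311 + P*P) = 1/(311 + P²))
m(l) = -136 + l (m(l) = -2 + (l - 1*134) = -2 + (l - 134) = -2 + (-134 + l) = -136 + l)
-400422/(-112969) + m(-514)/r(-494, -609) = -400422/(-112969) + (-136 - 514)/(1/(311 + (-494)²)) = -400422*(-1/112969) - 650/(1/(311 + 244036)) = 400422/112969 - 650/(1/244347) = 400422/112969 - 650/1/244347 = 400422/112969 - 650*244347 = 400422/112969 - 158825550 = -17942363157528/112969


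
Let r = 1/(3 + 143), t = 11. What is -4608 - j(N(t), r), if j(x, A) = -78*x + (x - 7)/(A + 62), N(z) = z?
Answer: -33949334/9053 ≈ -3750.1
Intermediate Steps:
r = 1/146 ≈ 0.0068493
j(x, A) = -78*x + (-7 + x)/(62 + A)
-4608 - j(N(t), r) = -4608 - (-7 - 4835*11 - 78*1/146*11)/(62 + 1/146) = -4608 - (-7 - 53185 - 429/73)/9053/146 = -4608 - 146*(-3883445)/(9053*73) = -4608 - 1*(-7766890/9053) = -4608 + 7766890/9053 = -33949334/9053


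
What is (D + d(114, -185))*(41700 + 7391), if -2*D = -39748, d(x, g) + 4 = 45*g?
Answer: 566755595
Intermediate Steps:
d(x, g) = -4 + 45*g
D = 19874 (D = -½*(-39748) = 19874)
(D + d(114, -185))*(41700 + 7391) = (19874 + (-4 + 45*(-185)))*(41700 + 7391) = (19874 + (-4 - 8325))*49091 = (19874 - 8329)*49091 = 11545*49091 = 566755595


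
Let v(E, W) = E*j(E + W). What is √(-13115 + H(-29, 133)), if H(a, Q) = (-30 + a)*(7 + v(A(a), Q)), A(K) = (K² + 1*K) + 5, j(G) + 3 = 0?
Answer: √131081 ≈ 362.05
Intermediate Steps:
j(G) = -3 (j(G) = -3 + 0 = -3)
A(K) = 5 + K + K² (A(K) = (K² + K) + 5 = (K + K²) + 5 = 5 + K + K²)
v(E, W) = -3*E (v(E, W) = E*(-3) = -3*E)
H(a, Q) = (-30 + a)*(-8 - 3*a - 3*a²) (H(a, Q) = (-30 + a)*(7 - 3*(5 + a + a²)) = (-30 + a)*(7 + (-15 - 3*a - 3*a²)) = (-30 + a)*(-8 - 3*a - 3*a²))
√(-13115 + H(-29, 133)) = √(-13115 + (240 - 3*(-29)³ + 82*(-29) + 87*(-29)²)) = √(-13115 + (240 - 3*(-24389) - 2378 + 87*841)) = √(-13115 + (240 + 73167 - 2378 + 73167)) = √(-13115 + 144196) = √131081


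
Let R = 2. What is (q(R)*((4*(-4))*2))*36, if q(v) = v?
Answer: -2304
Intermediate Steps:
(q(R)*((4*(-4))*2))*36 = (2*((4*(-4))*2))*36 = (2*(-16*2))*36 = (2*(-32))*36 = -64*36 = -2304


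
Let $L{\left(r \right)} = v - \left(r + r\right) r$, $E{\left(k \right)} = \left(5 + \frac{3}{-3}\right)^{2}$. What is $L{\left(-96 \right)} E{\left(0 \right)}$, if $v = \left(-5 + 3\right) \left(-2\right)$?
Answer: $-294848$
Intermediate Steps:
$v = 4$ ($v = \left(-2\right) \left(-2\right) = 4$)
$E{\left(k \right)} = 16$ ($E{\left(k \right)} = \left(5 + 3 \left(- \frac{1}{3}\right)\right)^{2} = \left(5 - 1\right)^{2} = 4^{2} = 16$)
$L{\left(r \right)} = 4 - 2 r^{2}$ ($L{\left(r \right)} = 4 - \left(r + r\right) r = 4 - 2 r r = 4 - 2 r^{2}$)
$L{\left(-96 \right)} E{\left(0 \right)} = \left(4 - 2 \left(-96\right)^{2}\right) 16 = \left(4 - 18432\right) 16 = \left(-18428\right) 16 = -294848$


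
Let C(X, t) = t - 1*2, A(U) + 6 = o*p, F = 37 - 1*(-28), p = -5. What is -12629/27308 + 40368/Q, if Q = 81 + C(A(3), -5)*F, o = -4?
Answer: -553546295/5106596 ≈ -108.40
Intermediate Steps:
F = 65 (F = 37 + 28 = 65)
A(U) = 14 (A(U) = -6 - 4*(-5) = -6 + 20 = 14)
C(X, t) = -2 + t (C(X, t) = t - 2 = -2 + t)
Q = -374 (Q = 81 + (-2 - 5)*65 = 81 - 7*65 = 81 - 455 = -374)
-12629/27308 + 40368/Q = -12629/27308 + 40368/(-374) = -12629*1/27308 + 40368*(-1/374) = -12629/27308 - 20184/187 = -553546295/5106596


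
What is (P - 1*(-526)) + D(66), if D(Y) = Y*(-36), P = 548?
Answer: -1302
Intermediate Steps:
D(Y) = -36*Y
(P - 1*(-526)) + D(66) = (548 - 1*(-526)) - 36*66 = (548 + 526) - 2376 = 1074 - 2376 = -1302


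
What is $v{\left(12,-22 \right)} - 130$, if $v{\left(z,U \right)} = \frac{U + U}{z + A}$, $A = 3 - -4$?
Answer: $- \frac{2514}{19} \approx -132.32$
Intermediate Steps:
$A = 7$ ($A = 3 + 4 = 7$)
$v{\left(z,U \right)} = \frac{2 U}{7 + z}$ ($v{\left(z,U \right)} = \frac{U + U}{z + 7} = \frac{2 U}{7 + z}$)
$v{\left(12,-22 \right)} - 130 = 2 \left(-22\right) \frac{1}{7 + 12} - 130 = 2 \left(-22\right) \frac{1}{19} - 130 = - \frac{44}{19} - 130 = - \frac{2514}{19}$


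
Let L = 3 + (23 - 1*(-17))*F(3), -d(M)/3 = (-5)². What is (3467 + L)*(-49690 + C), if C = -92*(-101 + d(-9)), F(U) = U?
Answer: -120257820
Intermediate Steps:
d(M) = -75 (d(M) = -3*(-5)² = -3*25 = -75)
C = 16192 (C = -92*(-101 - 75) = -92*(-176) = 16192)
L = 123 (L = 3 + (23 - 1*(-17))*3 = 3 + (23 + 17)*3 = 3 + 40*3 = 3 + 120 = 123)
(3467 + L)*(-49690 + C) = (3467 + 123)*(-49690 + 16192) = 3590*(-33498) = -120257820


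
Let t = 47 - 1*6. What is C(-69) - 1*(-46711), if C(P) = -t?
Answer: 46670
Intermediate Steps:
t = 41 (t = 47 - 6 = 41)
C(P) = -41 (C(P) = -1*41 = -41)
C(-69) - 1*(-46711) = -41 - 1*(-46711) = -41 + 46711 = 46670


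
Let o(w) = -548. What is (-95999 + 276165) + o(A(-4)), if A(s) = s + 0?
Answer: 179618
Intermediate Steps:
A(s) = s
(-95999 + 276165) + o(A(-4)) = (-95999 + 276165) - 548 = 180166 - 548 = 179618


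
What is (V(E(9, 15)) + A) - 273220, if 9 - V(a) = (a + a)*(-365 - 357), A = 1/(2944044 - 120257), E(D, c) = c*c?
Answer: 145958726244/2823787 ≈ 51689.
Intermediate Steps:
E(D, c) = c²
A = 1/2823787 ≈ 3.5413e-7
V(a) = 9 + 1444*a (V(a) = 9 - (a + a)*(-365 - 357) = 9 - 2*a*(-722) = 9 - (-1444)*a = 9 + 1444*a)
(V(E(9, 15)) + A) - 273220 = ((9 + 1444*15²) + 1/2823787) - 273220 = ((9 + 1444*225) + 1/2823787) - 273220 = ((9 + 324900) + 1/2823787) - 273220 = (324909 + 1/2823787) - 273220 = 917473810384/2823787 - 273220 = 145958726244/2823787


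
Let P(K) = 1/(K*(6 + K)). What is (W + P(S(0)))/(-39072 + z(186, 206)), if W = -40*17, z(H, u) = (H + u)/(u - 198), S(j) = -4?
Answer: 5441/312184 ≈ 0.017429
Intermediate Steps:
z(H, u) = (H + u)/(-198 + u)
P(K) = 1/(K*(6 + K))
W = -680
(W + P(S(0)))/(-39072 + z(186, 206)) = (-680 + 1/((-4)*(6 - 4)))/(-39072 + (186 + 206)/(-198 + 206)) = (-680 - 1/4/2)/(-39072 + 392/8) = (-680 - 1/4*1/2)/(-39072 + (1/8)*392) = (-680 - 1/8)/(-39072 + 49) = -5441/8/(-39023) = -5441/8*(-1/39023) = 5441/312184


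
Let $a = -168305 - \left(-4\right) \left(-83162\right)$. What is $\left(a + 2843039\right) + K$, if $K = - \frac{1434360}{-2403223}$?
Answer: $\frac{5628556377538}{2403223} \approx 2.3421 \cdot 10^{6}$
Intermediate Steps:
$a = -500953$ ($a = -168305 - 332648 = -500953$)
$K = \frac{1434360}{2403223}$ ($K = \left(-1434360\right) \left(- \frac{1}{2403223}\right) = \frac{1434360}{2403223} \approx 0.59685$)
$\left(a + 2843039\right) + K = \left(-500953 + 2843039\right) + \frac{1434360}{2403223} = 2342086 + \frac{1434360}{2403223} = \frac{5628556377538}{2403223}$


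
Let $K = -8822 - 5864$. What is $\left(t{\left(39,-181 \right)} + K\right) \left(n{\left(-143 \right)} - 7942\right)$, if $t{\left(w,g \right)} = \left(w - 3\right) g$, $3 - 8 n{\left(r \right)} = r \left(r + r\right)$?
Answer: $\frac{1107073031}{4} \approx 2.7677 \cdot 10^{8}$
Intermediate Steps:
$n{\left(r \right)} = \frac{3}{8} - \frac{r^{2}}{4}$ ($n{\left(r \right)} = \frac{3}{8} - \frac{r \left(r + r\right)}{8} = \frac{3}{8} - \frac{r 2 r}{8} = \frac{3}{8} - \frac{2 r^{2}}{8} = \frac{3}{8} - \frac{r^{2}}{4}$)
$t{\left(w,g \right)} = g \left(-3 + w\right)$ ($t{\left(w,g \right)} = \left(-3 + w\right) g = g \left(-3 + w\right)$)
$K = -14686$
$\left(t{\left(39,-181 \right)} + K\right) \left(n{\left(-143 \right)} - 7942\right) = \left(- 181 \left(-3 + 39\right) - 14686\right) \left(\left(\frac{3}{8} - \frac{\left(-143\right)^{2}}{4}\right) - 7942\right) = \left(\left(-181\right) 36 - 14686\right) \left(\left(\frac{3}{8} - \frac{20449}{4}\right) - 7942\right) = \left(-6516 - 14686\right) \left(\left(\frac{3}{8} - \frac{20449}{4}\right) - 7942\right) = - 21202 \left(- \frac{40895}{8} - 7942\right) = \left(-21202\right) \left(- \frac{104431}{8}\right) = \frac{1107073031}{4}$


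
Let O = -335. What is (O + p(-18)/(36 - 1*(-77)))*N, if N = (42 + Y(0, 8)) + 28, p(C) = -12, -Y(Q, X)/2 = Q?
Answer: -2650690/113 ≈ -23457.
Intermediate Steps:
Y(Q, X) = -2*Q
N = 70 (N = (42 - 2*0) + 28 = (42 + 0) + 28 = 42 + 28 = 70)
(O + p(-18)/(36 - 1*(-77)))*N = (-335 - 12/(36 - 1*(-77)))*70 = (-335 - 12/(36 + 77))*70 = (-335 - 12/113)*70 = -37867/113*70 = -2650690/113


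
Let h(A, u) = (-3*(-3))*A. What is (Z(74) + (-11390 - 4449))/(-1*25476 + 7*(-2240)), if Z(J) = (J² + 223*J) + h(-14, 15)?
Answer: -6013/41156 ≈ -0.14610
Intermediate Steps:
h(A, u) = 9*A
Z(J) = -126 + J² + 223*J (Z(J) = (J² + 223*J) + 9*(-14) = (J² + 223*J) - 126 = -126 + J² + 223*J)
(Z(74) + (-11390 - 4449))/(-1*25476 + 7*(-2240)) = ((-126 + 74² + 223*74) + (-11390 - 4449))/(-1*25476 + 7*(-2240)) = ((-126 + 5476 + 16502) - 15839)/(-25476 - 15680) = (21852 - 15839)/(-41156) = 6013*(-1/41156) = -6013/41156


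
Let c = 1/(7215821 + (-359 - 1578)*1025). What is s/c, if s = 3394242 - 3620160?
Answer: -1181640603528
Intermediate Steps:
s = -225918
c = 1/5230396 (c = 1/(7215821 - 1937*1025) = 1/(7215821 - 1985425) = 1/5230396 ≈ 1.9119e-7)
s/c = -225918/1/5230396 = -225918*5230396 = -1181640603528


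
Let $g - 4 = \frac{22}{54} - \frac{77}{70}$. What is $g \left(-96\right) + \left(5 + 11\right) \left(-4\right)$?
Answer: $- \frac{17168}{45} \approx -381.51$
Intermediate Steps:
$g = \frac{893}{270}$ ($g = 4 + \left(\frac{22}{54} - \frac{77}{70}\right) = 4 + \left(22 \cdot \frac{1}{54} - \frac{11}{10}\right) = 4 + \left(\frac{11}{27} - \frac{11}{10}\right) = 4 - \frac{187}{270} = \frac{893}{270} \approx 3.3074$)
$g \left(-96\right) + \left(5 + 11\right) \left(-4\right) = \frac{893}{270} \left(-96\right) + \left(5 + 11\right) \left(-4\right) = - \frac{14288}{45} + 16 \left(-4\right) = - \frac{14288}{45} - 64 = - \frac{17168}{45}$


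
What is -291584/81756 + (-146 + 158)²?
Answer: 2870320/20439 ≈ 140.43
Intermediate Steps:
-291584/81756 + (-146 + 158)² = -291584*1/81756 + 12² = -72896/20439 + 144 = 2870320/20439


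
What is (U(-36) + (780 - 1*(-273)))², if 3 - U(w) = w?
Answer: 1192464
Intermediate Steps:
U(w) = 3 - w
(U(-36) + (780 - 1*(-273)))² = ((3 - 1*(-36)) + (780 - 1*(-273)))² = ((3 + 36) + (780 + 273))² = (39 + 1053)² = 1092² = 1192464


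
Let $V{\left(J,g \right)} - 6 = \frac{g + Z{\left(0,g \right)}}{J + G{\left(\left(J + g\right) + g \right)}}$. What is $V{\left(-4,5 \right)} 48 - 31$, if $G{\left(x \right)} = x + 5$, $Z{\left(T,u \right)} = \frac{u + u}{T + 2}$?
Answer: $\frac{2279}{7} \approx 325.57$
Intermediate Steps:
$Z{\left(T,u \right)} = \frac{2 u}{2 + T}$
$G{\left(x \right)} = 5 + x$
$V{\left(J,g \right)} = 6 + \frac{2 g}{5 + 2 J + 2 g}$ ($V{\left(J,g \right)} = 6 + \frac{g + \frac{2 g}{2 + 0}}{J + \left(5 + \left(\left(J + g\right) + g\right)\right)} = 6 + \frac{g + \frac{2 g}{2}}{J + \left(5 + \left(J + 2 g\right)\right)} = 6 + \frac{g + 2 g \frac{1}{2}}{J + \left(5 + J + 2 g\right)} = 6 + \frac{g + g}{5 + 2 J + 2 g} = 6 + \frac{2 g}{5 + 2 J + 2 g}$)
$V{\left(-4,5 \right)} 48 - 31 = \frac{2 \left(15 + 6 \left(-4\right) + 7 \cdot 5\right)}{5 + 2 \left(-4\right) + 2 \cdot 5} \cdot 48 - 31 = \frac{2 \left(15 - 24 + 35\right)}{5 - 8 + 10} \cdot 48 - 31 = 2 \cdot \frac{1}{7} \cdot 26 \cdot 48 - 31 = \frac{52}{7} \cdot 48 - 31 = \frac{2496}{7} - 31 = \frac{2279}{7}$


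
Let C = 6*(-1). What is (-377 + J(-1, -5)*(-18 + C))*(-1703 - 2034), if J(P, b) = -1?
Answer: 1319161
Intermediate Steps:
C = -6
(-377 + J(-1, -5)*(-18 + C))*(-1703 - 2034) = (-377 - (-18 - 6))*(-1703 - 2034) = (-377 - 1*(-24))*(-3737) = (-377 + 24)*(-3737) = -353*(-3737) = 1319161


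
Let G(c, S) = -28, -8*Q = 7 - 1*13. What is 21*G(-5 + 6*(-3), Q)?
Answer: -588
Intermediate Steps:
Q = ¾ (Q = -(7 - 1*13)/8 = -(7 - 13)/8 = -⅛*(-6) = ¾ ≈ 0.75000)
21*G(-5 + 6*(-3), Q) = 21*(-28) = -588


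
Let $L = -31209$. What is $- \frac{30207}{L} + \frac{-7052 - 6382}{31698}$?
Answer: $\frac{29902210}{54959049} \approx 0.54408$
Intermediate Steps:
$- \frac{30207}{L} + \frac{-7052 - 6382}{31698} = - \frac{30207}{-31209} + \frac{-7052 - 6382}{31698} = \left(-30207\right) \left(- \frac{1}{31209}\right) - \frac{2239}{5283} = \frac{10069}{10403} - \frac{2239}{5283} = \frac{29902210}{54959049}$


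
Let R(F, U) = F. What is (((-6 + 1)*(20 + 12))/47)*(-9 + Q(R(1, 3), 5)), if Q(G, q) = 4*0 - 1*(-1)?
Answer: 1280/47 ≈ 27.234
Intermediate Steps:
Q(G, q) = 1 (Q(G, q) = 0 + 1 = 1)
(((-6 + 1)*(20 + 12))/47)*(-9 + Q(R(1, 3), 5)) = (((-6 + 1)*(20 + 12))/47)*(-9 + 1) = (-5*32*(1/47))*(-8) = -160*1/47*(-8) = -160/47*(-8) = 1280/47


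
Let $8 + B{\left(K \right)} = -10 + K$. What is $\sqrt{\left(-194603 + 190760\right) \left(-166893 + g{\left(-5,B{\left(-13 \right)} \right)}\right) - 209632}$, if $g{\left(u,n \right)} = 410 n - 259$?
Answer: $\sqrt{691000034} \approx 26287.0$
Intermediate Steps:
$B{\left(K \right)} = -18 + K$ ($B{\left(K \right)} = -8 + \left(-10 + K\right) = -18 + K$)
$g{\left(u,n \right)} = -259 + 410 n$
$\sqrt{\left(-194603 + 190760\right) \left(-166893 + g{\left(-5,B{\left(-13 \right)} \right)}\right) - 209632} = \sqrt{\left(-194603 + 190760\right) \left(-166893 + \left(-259 + 410 \left(-18 - 13\right)\right)\right) - 209632} = \sqrt{- 3843 \left(-166893 + \left(-259 + 410 \left(-31\right)\right)\right) - 209632} = \sqrt{- 3843 \left(-166893 - 12969\right) - 209632} = \sqrt{\left(-3843\right) \left(-179862\right) - 209632} = \sqrt{691209666 - 209632} = \sqrt{691000034}$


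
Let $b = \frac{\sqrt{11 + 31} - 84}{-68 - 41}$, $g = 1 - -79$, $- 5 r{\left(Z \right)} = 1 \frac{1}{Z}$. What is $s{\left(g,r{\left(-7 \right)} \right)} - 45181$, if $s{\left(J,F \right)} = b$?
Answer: $- \frac{4924645}{109} - \frac{\sqrt{42}}{109} \approx -45180.0$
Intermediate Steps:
$r{\left(Z \right)} = - \frac{1}{5 Z}$ ($r{\left(Z \right)} = - \frac{1 \frac{1}{Z}}{5} = - \frac{1}{5 Z}$)
$g = 80$ ($g = 1 + 79 = 80$)
$b = \frac{84}{109} - \frac{\sqrt{42}}{109}$ ($b = \frac{\sqrt{42} - 84}{-109} = \left(-84 + \sqrt{42}\right) \left(- \frac{1}{109}\right) = \frac{84}{109} - \frac{\sqrt{42}}{109} \approx 0.71119$)
$s{\left(J,F \right)} = \frac{84}{109} - \frac{\sqrt{42}}{109}$
$s{\left(g,r{\left(-7 \right)} \right)} - 45181 = \left(\frac{84}{109} - \frac{\sqrt{42}}{109}\right) - 45181 = - \frac{4924645}{109} - \frac{\sqrt{42}}{109}$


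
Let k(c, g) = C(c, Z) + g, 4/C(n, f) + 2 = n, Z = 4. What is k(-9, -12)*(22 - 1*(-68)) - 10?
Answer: -12350/11 ≈ -1122.7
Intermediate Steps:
C(n, f) = 4/(-2 + n)
k(c, g) = g + 4/(-2 + c) (k(c, g) = 4/(-2 + c) + g = g + 4/(-2 + c))
k(-9, -12)*(22 - 1*(-68)) - 10 = ((4 - 12*(-2 - 9))/(-2 - 9))*(22 - 1*(-68)) - 10 = ((4 - 12*(-11))/(-11))*(22 + 68) - 10 = -(4 + 132)/11*90 - 10 = -1/11*136*90 - 10 = -136/11*90 - 10 = -12240/11 - 10 = -12350/11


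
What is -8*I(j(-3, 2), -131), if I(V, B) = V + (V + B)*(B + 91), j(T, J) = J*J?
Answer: -40672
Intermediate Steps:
j(T, J) = J**2
I(V, B) = V + (91 + B)*(B + V) (I(V, B) = V + (B + V)*(91 + B) = V + (91 + B)*(B + V))
-8*I(j(-3, 2), -131) = -8*((-131)**2 + 91*(-131) + 92*2**2 - 131*2**2) = -8*(17161 - 11921 + 92*4 - 131*4) = -8*(17161 - 11921 + 368 - 524) = -8*5084 = -40672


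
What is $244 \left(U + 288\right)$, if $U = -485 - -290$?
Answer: $22692$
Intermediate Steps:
$U = -195$ ($U = -485 + 290 = -195$)
$244 \left(U + 288\right) = 244 \left(-195 + 288\right) = 244 \cdot 93 = 22692$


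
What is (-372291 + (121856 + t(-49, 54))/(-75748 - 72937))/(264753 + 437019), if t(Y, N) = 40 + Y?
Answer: -27677104591/52171484910 ≈ -0.53050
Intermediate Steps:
(-372291 + (121856 + t(-49, 54))/(-75748 - 72937))/(264753 + 437019) = (-372291 + (121856 + (40 - 49))/(-75748 - 72937))/(264753 + 437019) = (-372291 + (121856 - 9)/(-148685))/701772 = (-372291 + 121847*(-1/148685))*(1/701772) = (-372291 - 121847/148685)*(1/701772) = -55354209182/148685*1/701772 = -27677104591/52171484910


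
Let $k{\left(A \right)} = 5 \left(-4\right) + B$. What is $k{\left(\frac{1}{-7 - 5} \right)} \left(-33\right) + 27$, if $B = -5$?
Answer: $852$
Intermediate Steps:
$k{\left(A \right)} = -25$ ($k{\left(A \right)} = 5 \left(-4\right) - 5 = -20 - 5 = -25$)
$k{\left(\frac{1}{-7 - 5} \right)} \left(-33\right) + 27 = \left(-25\right) \left(-33\right) + 27 = 825 + 27 = 852$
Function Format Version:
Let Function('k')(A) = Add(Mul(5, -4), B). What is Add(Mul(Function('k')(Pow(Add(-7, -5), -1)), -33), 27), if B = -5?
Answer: 852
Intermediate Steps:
Function('k')(A) = -25 (Function('k')(A) = Add(Mul(5, -4), -5) = Add(-20, -5) = -25)
Add(Mul(Function('k')(Pow(Add(-7, -5), -1)), -33), 27) = Add(Mul(-25, -33), 27) = Add(825, 27) = 852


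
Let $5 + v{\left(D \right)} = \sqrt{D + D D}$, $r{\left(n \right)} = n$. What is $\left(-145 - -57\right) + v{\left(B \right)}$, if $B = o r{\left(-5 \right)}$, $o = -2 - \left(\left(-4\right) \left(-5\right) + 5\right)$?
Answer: $-93 + 6 \sqrt{510} \approx 42.499$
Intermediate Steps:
$o = -27$ ($o = -2 - \left(20 + 5\right) = -2 - 25 = -27$)
$B = 135$ ($B = \left(-27\right) \left(-5\right) = 135$)
$v{\left(D \right)} = -5 + \sqrt{D + D^{2}}$ ($v{\left(D \right)} = -5 + \sqrt{D + D D} = -5 + \sqrt{D + D^{2}}$)
$\left(-145 - -57\right) + v{\left(B \right)} = \left(-145 - -57\right) - \left(5 - \sqrt{135 \left(1 + 135\right)}\right) = \left(-145 + 57\right) - \left(5 - \sqrt{135 \cdot 136}\right) = -88 - \left(5 - \sqrt{18360}\right) = -88 - \left(5 - 6 \sqrt{510}\right) = -93 + 6 \sqrt{510}$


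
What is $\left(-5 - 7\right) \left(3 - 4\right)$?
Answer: $12$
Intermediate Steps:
$\left(-5 - 7\right) \left(3 - 4\right) = - 12 \left(3 - 4\right) = \left(-12\right) \left(-1\right) = 12$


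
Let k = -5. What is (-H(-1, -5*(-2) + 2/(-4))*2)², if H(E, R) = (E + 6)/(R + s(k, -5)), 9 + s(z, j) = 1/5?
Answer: 10000/49 ≈ 204.08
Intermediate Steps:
s(z, j) = -44/5 (s(z, j) = -9 + 1/5 = -9 + ⅕ = -44/5)
H(E, R) = (6 + E)/(-44/5 + R) (H(E, R) = (E + 6)/(R - 44/5) = (6 + E)/(-44/5 + R))
(-H(-1, -5*(-2) + 2/(-4))*2)² = (-5*(6 - 1)/(-44 + 5*(-5*(-2) + 2/(-4)))*2)² = (-5*5/(-44 + 5*(10 + 2*(-¼)))*2)² = (-5*5/(-44 + 5*(10 - ½))*2)² = (-5*5/(-44 + 5*(19/2))*2)² = (-5*5/(-44 + 95/2)*2)² = (-5*5/7/2*2)² = (-5*2*5/7*2)² = (-1*50/7*2)² = (-50/7*2)² = (-100/7)² = 10000/49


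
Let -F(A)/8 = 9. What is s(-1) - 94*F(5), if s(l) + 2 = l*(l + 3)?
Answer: 6764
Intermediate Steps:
s(l) = -2 + l*(3 + l) (s(l) = -2 + l*(l + 3) = -2 + l*(3 + l))
F(A) = -72 (F(A) = -8*9 = -72)
s(-1) - 94*F(5) = (-2 + (-1)**2 + 3*(-1)) - 94*(-72) = (-2 + 1 - 3) + 6768 = -4 + 6768 = 6764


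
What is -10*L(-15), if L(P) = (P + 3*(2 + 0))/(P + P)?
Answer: -3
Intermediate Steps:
L(P) = (6 + P)/(2*P) (L(P) = (P + 3*2)/((2*P)) = (P + 6)*(1/(2*P)) = (6 + P)*(1/(2*P)) = (6 + P)/(2*P))
-10*L(-15) = -5*(6 - 15)/(-15) = -5*(-1)*(-9)/15 = -10*3/10 = -3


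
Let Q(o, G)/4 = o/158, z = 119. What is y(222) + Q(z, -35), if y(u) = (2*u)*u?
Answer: 7787110/79 ≈ 98571.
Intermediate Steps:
Q(o, G) = 2*o/79 (Q(o, G) = 4*(o/158) = 2*o/79)
y(u) = 2*u²
y(222) + Q(z, -35) = 2*222² + (2/79)*119 = 2*49284 + 238/79 = 98568 + 238/79 = 7787110/79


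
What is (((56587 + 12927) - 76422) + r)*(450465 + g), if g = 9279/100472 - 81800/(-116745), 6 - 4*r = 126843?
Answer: -163236203384118209359/9383682912 ≈ -1.7396e+10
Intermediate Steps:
r = -126837/4 (r = 3/2 - ¼*126843 = 3/2 - 126843/4 = -126837/4 ≈ -31709.)
g = 1860377291/2345920728 (g = 9279*(1/100472) - 81800*(-1/116745) = 9279/100472 + 16360/23349 = 1860377291/2345920728 ≈ 0.79303)
(((56587 + 12927) - 76422) + r)*(450465 + g) = (((56587 + 12927) - 76422) - 126837/4)*(450465 + 1860377291/2345920728) = ((69514 - 76422) - 126837/4)*(1056757041115811/2345920728) = (-6908 - 126837/4)*(1056757041115811/2345920728) = -154469/4*1056757041115811/2345920728 = -163236203384118209359/9383682912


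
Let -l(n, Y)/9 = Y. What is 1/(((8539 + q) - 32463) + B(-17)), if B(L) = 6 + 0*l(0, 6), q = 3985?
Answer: -1/19933 ≈ -5.0168e-5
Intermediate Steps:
l(n, Y) = -9*Y
B(L) = 6 (B(L) = 6 + 0*(-9*6) = 6 + 0*(-54) = 6 + 0 = 6)
1/(((8539 + q) - 32463) + B(-17)) = 1/(((8539 + 3985) - 32463) + 6) = 1/((12524 - 32463) + 6) = 1/(-19939 + 6) = 1/(-19933) = -1/19933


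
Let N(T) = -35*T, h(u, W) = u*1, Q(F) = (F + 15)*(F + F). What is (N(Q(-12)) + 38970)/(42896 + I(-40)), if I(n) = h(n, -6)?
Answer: 20745/21428 ≈ 0.96813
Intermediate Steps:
Q(F) = 2*F*(15 + F) (Q(F) = (15 + F)*(2*F) = 2*F*(15 + F))
h(u, W) = u
I(n) = n
(N(Q(-12)) + 38970)/(42896 + I(-40)) = (-70*(-12)*(15 - 12) + 38970)/(42896 - 40) = (-70*(-12)*3 + 38970)/42856 = (-35*(-72) + 38970)*(1/42856) = (2520 + 38970)*(1/42856) = 41490*(1/42856) = 20745/21428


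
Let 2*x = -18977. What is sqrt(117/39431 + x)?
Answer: I*sqrt(59011003491286)/78862 ≈ 97.409*I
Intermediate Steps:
x = -18977/2 (x = (1/2)*(-18977) = -18977/2 ≈ -9488.5)
sqrt(117/39431 + x) = sqrt(117/39431 - 18977/2) = sqrt(-748281853/78862) = I*sqrt(59011003491286)/78862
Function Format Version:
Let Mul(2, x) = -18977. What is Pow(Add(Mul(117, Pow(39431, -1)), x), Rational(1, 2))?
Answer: Mul(Rational(1, 78862), I, Pow(59011003491286, Rational(1, 2))) ≈ Mul(97.409, I)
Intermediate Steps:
x = Rational(-18977, 2) (x = Mul(Rational(1, 2), -18977) = Rational(-18977, 2) ≈ -9488.5)
Pow(Add(Mul(117, Pow(39431, -1)), x), Rational(1, 2)) = Pow(Add(Mul(117, Pow(39431, -1)), Rational(-18977, 2)), Rational(1, 2)) = Pow(Add(Mul(117, Rational(1, 39431)), Rational(-18977, 2)), Rational(1, 2)) = Pow(Add(Rational(117, 39431), Rational(-18977, 2)), Rational(1, 2)) = Pow(Rational(-748281853, 78862), Rational(1, 2)) = Mul(Rational(1, 78862), I, Pow(59011003491286, Rational(1, 2)))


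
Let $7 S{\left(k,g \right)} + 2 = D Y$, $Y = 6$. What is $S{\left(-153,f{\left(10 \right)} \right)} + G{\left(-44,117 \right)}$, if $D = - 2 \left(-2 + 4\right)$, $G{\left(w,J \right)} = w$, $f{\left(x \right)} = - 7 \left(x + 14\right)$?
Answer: $- \frac{334}{7} \approx -47.714$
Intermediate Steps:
$f{\left(x \right)} = -98 - 7 x$ ($f{\left(x \right)} = - 7 \left(14 + x\right) = -98 - 7 x$)
$D = -4$ ($D = \left(-2\right) 2 = -4$)
$S{\left(k,g \right)} = - \frac{26}{7}$ ($S{\left(k,g \right)} = - \frac{2}{7} + \frac{\left(-4\right) 6}{7} = - \frac{2}{7} + \frac{1}{7} \left(-24\right) = - \frac{2}{7} - \frac{24}{7} = - \frac{26}{7}$)
$S{\left(-153,f{\left(10 \right)} \right)} + G{\left(-44,117 \right)} = - \frac{26}{7} - 44 = - \frac{334}{7}$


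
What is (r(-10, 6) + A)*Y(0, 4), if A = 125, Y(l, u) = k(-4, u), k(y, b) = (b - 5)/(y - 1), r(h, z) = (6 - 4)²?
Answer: 129/5 ≈ 25.800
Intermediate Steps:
r(h, z) = 4 (r(h, z) = 2² = 4)
k(y, b) = (-5 + b)/(-1 + y)
Y(l, u) = 1 - u/5 (Y(l, u) = (-5 + u)/(-1 - 4) = (-5 + u)/(-5) = -(-5 + u)/5 = 1 - u/5)
(r(-10, 6) + A)*Y(0, 4) = (4 + 125)*(1 - ⅕*4) = 129*(1 - ⅘) = 129*(⅕) = 129/5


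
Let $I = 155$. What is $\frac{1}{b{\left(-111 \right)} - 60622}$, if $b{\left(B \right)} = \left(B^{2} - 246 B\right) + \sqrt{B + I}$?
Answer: $- \frac{20995}{440789981} - \frac{2 \sqrt{11}}{440789981} \approx -4.7645 \cdot 10^{-5}$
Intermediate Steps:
$b{\left(B \right)} = B^{2} + \sqrt{155 + B} - 246 B$ ($b{\left(B \right)} = \left(B^{2} - 246 B\right) + \sqrt{B + 155} = \left(B^{2} - 246 B\right) + \sqrt{155 + B} = B^{2} + \sqrt{155 + B} - 246 B$)
$\frac{1}{b{\left(-111 \right)} - 60622} = \frac{1}{\left(\left(-111\right)^{2} + \sqrt{155 - 111} - -27306\right) - 60622} = \frac{1}{\left(12321 + \sqrt{44} + 27306\right) - 60622} = \frac{1}{\left(12321 + 2 \sqrt{11} + 27306\right) - 60622} = \frac{1}{\left(39627 + 2 \sqrt{11}\right) - 60622} = \frac{1}{-20995 + 2 \sqrt{11}}$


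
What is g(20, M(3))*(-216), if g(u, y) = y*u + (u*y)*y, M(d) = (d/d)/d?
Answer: -1920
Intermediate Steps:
M(d) = 1/d
g(u, y) = u*y + u*y**2
g(20, M(3))*(-216) = (20*(1 + 1/3)/3)*(-216) = (20*(1/3)*(1 + 1/3))*(-216) = (20*(1/3)*(4/3))*(-216) = (80/9)*(-216) = -1920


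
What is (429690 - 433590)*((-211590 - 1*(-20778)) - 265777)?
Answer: 1780697100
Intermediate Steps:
(429690 - 433590)*((-211590 - 1*(-20778)) - 265777) = -3900*((-211590 + 20778) - 265777) = -3900*(-190812 - 265777) = -3900*(-456589) = 1780697100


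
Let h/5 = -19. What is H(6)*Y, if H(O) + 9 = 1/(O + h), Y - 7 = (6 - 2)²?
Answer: -18446/89 ≈ -207.26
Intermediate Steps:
h = -95 (h = 5*(-19) = -95)
Y = 23 (Y = 7 + (6 - 2)² = 7 + 4² = 7 + 16 = 23)
H(O) = -9 + 1/(-95 + O) (H(O) = -9 + 1/(O - 95) = -9 + 1/(-95 + O))
H(6)*Y = ((856 - 9*6)/(-95 + 6))*23 = ((856 - 54)/(-89))*23 = -1/89*802*23 = -802/89*23 = -18446/89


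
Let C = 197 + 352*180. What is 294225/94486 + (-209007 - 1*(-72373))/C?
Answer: 5790058201/6005246702 ≈ 0.96417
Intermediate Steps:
C = 63557 (C = 197 + 63360 = 63557)
294225/94486 + (-209007 - 1*(-72373))/C = 294225/94486 + (-209007 - 1*(-72373))/63557 = 294225*(1/94486) + (-209007 + 72373)*(1/63557) = 294225/94486 - 136634*1/63557 = 294225/94486 - 136634/63557 = 5790058201/6005246702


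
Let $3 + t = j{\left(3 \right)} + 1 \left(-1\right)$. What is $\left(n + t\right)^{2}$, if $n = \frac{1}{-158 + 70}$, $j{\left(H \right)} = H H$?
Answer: $\frac{192721}{7744} \approx 24.887$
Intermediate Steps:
$j{\left(H \right)} = H^{2}$
$t = 5$ ($t = -3 + \left(3^{2} + 1 \left(-1\right)\right) = -3 + \left(9 - 1\right) = -3 + 8 = 5$)
$n = - \frac{1}{88}$ ($n = \frac{1}{-88} = - \frac{1}{88} \approx -0.011364$)
$\left(n + t\right)^{2} = \left(- \frac{1}{88} + 5\right)^{2} = \left(\frac{439}{88}\right)^{2} = \frac{192721}{7744}$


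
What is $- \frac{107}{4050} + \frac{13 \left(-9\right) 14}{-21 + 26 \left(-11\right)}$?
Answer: $\frac{6601051}{1243350} \approx 5.3091$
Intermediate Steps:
$- \frac{107}{4050} + \frac{13 \left(-9\right) 14}{-21 + 26 \left(-11\right)} = \left(-107\right) \frac{1}{4050} + \frac{\left(-117\right) 14}{-21 - 286} = - \frac{107}{4050} - \frac{1638}{-307} = - \frac{107}{4050} - - \frac{1638}{307} = - \frac{107}{4050} + \frac{1638}{307} = \frac{6601051}{1243350}$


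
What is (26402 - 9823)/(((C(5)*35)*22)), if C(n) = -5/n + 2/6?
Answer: -49737/1540 ≈ -32.297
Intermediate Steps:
C(n) = ⅓ - 5/n (C(n) = -5/n + 2*(⅙) = -5/n + ⅓ = ⅓ - 5/n)
(26402 - 9823)/(((C(5)*35)*22)) = (26402 - 9823)/(((((⅓)*(-15 + 5)/5)*35)*22)) = 16579/(((((⅓)*(⅕)*(-10))*35)*22)) = 16579/((-⅔*35*22)) = 16579/((-70/3*22)) = 16579/(-1540/3) = 16579*(-3/1540) = -49737/1540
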